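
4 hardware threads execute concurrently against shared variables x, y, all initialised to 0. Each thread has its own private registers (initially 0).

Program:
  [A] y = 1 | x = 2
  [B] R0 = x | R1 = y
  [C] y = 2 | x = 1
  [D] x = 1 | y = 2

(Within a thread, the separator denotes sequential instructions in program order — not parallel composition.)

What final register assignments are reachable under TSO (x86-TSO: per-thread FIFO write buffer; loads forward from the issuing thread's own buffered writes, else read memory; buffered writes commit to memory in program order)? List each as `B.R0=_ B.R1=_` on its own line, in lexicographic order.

outcome vector order: (B.R0,B.R1)
|TSO outcomes| = 8

B.R0=0 B.R1=0
B.R0=0 B.R1=1
B.R0=0 B.R1=2
B.R0=1 B.R1=0
B.R0=1 B.R1=1
B.R0=1 B.R1=2
B.R0=2 B.R1=1
B.R0=2 B.R1=2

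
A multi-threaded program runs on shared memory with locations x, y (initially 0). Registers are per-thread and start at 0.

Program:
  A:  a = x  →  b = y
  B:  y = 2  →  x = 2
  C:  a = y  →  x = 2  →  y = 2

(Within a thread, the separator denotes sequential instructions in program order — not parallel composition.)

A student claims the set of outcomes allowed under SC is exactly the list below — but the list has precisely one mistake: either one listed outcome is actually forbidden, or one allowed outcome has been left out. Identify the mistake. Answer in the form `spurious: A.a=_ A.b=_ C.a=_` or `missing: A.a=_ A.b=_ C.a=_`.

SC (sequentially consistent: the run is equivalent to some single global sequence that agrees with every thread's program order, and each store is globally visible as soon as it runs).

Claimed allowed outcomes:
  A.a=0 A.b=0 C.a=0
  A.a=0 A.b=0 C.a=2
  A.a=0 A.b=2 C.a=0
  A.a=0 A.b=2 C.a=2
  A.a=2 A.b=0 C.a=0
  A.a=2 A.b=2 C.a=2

outcome vector order: (A.a,A.b,C.a)
SC: 7 outcomes — {<0 0 0>, <0 0 2>, <0 2 0>, <0 2 2>, <2 0 0>, <2 2 0>, <2 2 2>}
SC∖claimed = {<2 2 0>}

missing: A.a=2 A.b=2 C.a=0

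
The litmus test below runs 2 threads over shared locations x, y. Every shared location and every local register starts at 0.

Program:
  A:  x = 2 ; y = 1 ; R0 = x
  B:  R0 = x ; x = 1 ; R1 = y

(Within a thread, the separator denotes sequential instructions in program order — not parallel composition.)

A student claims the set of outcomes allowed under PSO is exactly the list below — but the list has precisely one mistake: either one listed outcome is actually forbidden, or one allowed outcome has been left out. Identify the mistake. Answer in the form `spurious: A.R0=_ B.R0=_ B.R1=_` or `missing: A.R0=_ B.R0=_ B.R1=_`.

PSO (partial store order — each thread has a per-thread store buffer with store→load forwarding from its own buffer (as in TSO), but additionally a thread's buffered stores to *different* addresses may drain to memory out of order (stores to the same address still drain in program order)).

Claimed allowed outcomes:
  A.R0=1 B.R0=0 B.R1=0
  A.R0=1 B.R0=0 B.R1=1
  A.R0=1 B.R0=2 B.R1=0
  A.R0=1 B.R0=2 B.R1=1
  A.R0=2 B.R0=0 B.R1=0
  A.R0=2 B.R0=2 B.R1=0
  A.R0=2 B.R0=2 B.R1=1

missing: A.R0=2 B.R0=0 B.R1=1

outcome vector order: (A.R0,B.R0,B.R1)
PSO (8): 100; 101; 120; 121; 200; 201; 220; 221
PSO∖claimed = {201}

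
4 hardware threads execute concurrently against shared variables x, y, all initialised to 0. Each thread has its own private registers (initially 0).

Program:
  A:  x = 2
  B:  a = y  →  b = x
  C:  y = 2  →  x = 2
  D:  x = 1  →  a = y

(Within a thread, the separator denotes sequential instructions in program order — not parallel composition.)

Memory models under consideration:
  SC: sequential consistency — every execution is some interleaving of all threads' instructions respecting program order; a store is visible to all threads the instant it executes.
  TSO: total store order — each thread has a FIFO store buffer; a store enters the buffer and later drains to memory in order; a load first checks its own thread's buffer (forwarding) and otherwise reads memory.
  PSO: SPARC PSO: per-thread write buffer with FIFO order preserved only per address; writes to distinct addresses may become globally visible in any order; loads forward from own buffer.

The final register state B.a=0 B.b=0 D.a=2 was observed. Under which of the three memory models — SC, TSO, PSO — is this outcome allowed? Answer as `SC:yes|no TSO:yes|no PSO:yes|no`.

outcome vector order: (B.a,B.b,D.a)
SC (11): <0 0 0> <0 0 2> <0 1 0> <0 1 2> <0 2 0> <0 2 2> <2 0 2> <2 1 0> <2 1 2> <2 2 0> <2 2 2>
TSO (12): <0 0 0> <0 0 2> <0 1 0> <0 1 2> <0 2 0> <0 2 2> <2 0 0> <2 0 2> <2 1 0> <2 1 2> <2 2 0> <2 2 2>
PSO (12): <0 0 0> <0 0 2> <0 1 0> <0 1 2> <0 2 0> <0 2 2> <2 0 0> <2 0 2> <2 1 0> <2 1 2> <2 2 0> <2 2 2>
target <0 0 2> ∈ {SC,TSO,PSO}

SC:yes TSO:yes PSO:yes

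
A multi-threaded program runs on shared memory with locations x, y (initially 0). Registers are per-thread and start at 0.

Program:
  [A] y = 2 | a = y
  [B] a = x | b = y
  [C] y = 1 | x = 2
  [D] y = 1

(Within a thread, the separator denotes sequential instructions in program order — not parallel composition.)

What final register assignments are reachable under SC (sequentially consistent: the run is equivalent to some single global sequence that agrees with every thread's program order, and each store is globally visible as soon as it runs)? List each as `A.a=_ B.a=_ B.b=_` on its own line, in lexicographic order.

A.a=1 B.a=0 B.b=0
A.a=1 B.a=0 B.b=1
A.a=1 B.a=0 B.b=2
A.a=1 B.a=2 B.b=1
A.a=1 B.a=2 B.b=2
A.a=2 B.a=0 B.b=0
A.a=2 B.a=0 B.b=1
A.a=2 B.a=0 B.b=2
A.a=2 B.a=2 B.b=1
A.a=2 B.a=2 B.b=2

outcome vector order: (A.a,B.a,B.b)
|SC outcomes| = 10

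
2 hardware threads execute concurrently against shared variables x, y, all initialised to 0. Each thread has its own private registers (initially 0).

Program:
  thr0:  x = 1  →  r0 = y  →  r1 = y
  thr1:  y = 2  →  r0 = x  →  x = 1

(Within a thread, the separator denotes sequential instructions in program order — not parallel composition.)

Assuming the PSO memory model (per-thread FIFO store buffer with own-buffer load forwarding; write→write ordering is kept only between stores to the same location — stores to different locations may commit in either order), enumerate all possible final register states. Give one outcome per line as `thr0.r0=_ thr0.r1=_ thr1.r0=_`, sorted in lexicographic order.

thr0.r0=0 thr0.r1=0 thr1.r0=0
thr0.r0=0 thr0.r1=0 thr1.r0=1
thr0.r0=0 thr0.r1=2 thr1.r0=0
thr0.r0=0 thr0.r1=2 thr1.r0=1
thr0.r0=2 thr0.r1=2 thr1.r0=0
thr0.r0=2 thr0.r1=2 thr1.r0=1

outcome vector order: (thr0.r0,thr0.r1,thr1.r0)
|PSO outcomes| = 6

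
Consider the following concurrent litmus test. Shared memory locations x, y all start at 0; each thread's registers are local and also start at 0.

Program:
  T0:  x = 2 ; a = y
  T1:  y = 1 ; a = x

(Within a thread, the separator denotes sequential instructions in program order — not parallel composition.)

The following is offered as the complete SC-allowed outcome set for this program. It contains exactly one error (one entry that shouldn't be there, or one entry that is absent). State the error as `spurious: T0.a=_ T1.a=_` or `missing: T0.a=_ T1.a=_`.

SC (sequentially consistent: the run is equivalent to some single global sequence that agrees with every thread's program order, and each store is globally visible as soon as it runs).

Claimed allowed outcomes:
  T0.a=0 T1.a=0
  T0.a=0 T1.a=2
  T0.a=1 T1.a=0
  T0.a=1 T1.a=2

spurious: T0.a=0 T1.a=0

outcome vector order: (T0.a,T1.a)
SC: 3 outcomes — {<0 2>; <1 0>; <1 2>}
claimed∖SC = {<0 0>}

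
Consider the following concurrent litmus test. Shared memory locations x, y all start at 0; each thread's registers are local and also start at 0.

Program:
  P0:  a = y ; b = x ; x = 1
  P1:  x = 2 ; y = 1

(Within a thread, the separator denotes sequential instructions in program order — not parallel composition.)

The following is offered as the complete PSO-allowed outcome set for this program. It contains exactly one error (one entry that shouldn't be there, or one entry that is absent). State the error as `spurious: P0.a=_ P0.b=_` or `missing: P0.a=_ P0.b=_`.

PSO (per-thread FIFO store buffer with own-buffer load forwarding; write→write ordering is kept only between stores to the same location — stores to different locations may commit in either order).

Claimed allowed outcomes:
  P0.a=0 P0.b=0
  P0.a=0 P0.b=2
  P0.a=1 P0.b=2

missing: P0.a=1 P0.b=0

outcome vector order: (P0.a,P0.b)
PSO: 4 outcomes — {<0 0>; <0 2>; <1 0>; <1 2>}
PSO∖claimed = {<1 0>}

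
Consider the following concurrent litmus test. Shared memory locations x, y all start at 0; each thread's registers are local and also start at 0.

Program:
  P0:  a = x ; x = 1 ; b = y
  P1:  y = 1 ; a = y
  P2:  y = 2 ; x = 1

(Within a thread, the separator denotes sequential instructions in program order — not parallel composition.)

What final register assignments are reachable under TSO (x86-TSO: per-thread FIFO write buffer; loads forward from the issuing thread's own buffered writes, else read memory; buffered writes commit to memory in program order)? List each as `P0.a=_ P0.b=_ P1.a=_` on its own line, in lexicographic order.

outcome vector order: (P0.a,P0.b,P1.a)
|TSO outcomes| = 9

P0.a=0 P0.b=0 P1.a=1
P0.a=0 P0.b=0 P1.a=2
P0.a=0 P0.b=1 P1.a=1
P0.a=0 P0.b=1 P1.a=2
P0.a=0 P0.b=2 P1.a=1
P0.a=0 P0.b=2 P1.a=2
P0.a=1 P0.b=1 P1.a=1
P0.a=1 P0.b=2 P1.a=1
P0.a=1 P0.b=2 P1.a=2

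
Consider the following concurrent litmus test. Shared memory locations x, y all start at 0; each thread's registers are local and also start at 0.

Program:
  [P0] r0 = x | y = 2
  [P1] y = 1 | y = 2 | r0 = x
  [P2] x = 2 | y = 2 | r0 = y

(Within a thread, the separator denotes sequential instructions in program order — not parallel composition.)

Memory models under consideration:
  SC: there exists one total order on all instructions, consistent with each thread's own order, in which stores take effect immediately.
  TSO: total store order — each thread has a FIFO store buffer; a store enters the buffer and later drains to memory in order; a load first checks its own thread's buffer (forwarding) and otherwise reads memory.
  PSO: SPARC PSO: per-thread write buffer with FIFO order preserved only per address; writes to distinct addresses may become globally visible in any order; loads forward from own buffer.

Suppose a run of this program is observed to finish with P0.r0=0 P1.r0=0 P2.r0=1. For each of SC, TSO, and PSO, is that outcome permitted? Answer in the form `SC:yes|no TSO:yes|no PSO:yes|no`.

SC:no TSO:yes PSO:yes

outcome vector order: (P0.r0,P1.r0,P2.r0)
[SC] allowed = {0/0/2 0/2/1 0/2/2 2/0/2 2/2/1 2/2/2}
[TSO] allowed = {0/0/1 0/0/2 0/2/1 0/2/2 2/0/1 2/0/2 2/2/1 2/2/2}
[PSO] allowed = {0/0/1 0/0/2 0/2/1 0/2/2 2/0/1 2/0/2 2/2/1 2/2/2}
target 0/0/1 ∈ {TSO,PSO}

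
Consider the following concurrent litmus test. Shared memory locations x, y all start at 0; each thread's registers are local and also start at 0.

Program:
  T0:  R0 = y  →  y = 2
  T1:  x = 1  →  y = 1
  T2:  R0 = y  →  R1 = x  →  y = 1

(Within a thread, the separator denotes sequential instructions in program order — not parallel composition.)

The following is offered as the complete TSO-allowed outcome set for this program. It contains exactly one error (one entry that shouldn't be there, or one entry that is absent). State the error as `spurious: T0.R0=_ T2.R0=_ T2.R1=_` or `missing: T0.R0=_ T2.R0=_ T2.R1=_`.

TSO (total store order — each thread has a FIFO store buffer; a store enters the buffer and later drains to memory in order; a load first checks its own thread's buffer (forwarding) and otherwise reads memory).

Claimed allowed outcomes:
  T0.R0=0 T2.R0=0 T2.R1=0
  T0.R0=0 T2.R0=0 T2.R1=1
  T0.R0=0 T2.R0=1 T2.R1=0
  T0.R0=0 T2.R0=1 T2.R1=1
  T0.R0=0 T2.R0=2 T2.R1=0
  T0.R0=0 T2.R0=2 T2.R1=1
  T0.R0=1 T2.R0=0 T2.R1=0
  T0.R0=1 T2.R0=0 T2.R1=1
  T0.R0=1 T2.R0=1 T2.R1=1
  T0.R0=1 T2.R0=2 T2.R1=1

spurious: T0.R0=0 T2.R0=1 T2.R1=0

outcome vector order: (T0.R0,T2.R0,T2.R1)
TSO: 9 outcomes — {000, 001, 011, 020, 021, 100, 101, 111, 121}
claimed∖TSO = {010}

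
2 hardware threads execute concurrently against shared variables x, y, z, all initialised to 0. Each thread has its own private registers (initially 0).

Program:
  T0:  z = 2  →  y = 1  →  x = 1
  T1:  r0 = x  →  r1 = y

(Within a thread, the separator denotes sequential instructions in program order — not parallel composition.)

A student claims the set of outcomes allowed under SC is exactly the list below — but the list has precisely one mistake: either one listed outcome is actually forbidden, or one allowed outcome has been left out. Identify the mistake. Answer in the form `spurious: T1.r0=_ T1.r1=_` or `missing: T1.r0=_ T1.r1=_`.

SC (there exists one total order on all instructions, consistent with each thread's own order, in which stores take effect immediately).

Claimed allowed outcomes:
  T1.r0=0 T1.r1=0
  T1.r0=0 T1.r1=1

missing: T1.r0=1 T1.r1=1

outcome vector order: (T1.r0,T1.r1)
SC: 3 outcomes — {<0 0>; <0 1>; <1 1>}
SC∖claimed = {<1 1>}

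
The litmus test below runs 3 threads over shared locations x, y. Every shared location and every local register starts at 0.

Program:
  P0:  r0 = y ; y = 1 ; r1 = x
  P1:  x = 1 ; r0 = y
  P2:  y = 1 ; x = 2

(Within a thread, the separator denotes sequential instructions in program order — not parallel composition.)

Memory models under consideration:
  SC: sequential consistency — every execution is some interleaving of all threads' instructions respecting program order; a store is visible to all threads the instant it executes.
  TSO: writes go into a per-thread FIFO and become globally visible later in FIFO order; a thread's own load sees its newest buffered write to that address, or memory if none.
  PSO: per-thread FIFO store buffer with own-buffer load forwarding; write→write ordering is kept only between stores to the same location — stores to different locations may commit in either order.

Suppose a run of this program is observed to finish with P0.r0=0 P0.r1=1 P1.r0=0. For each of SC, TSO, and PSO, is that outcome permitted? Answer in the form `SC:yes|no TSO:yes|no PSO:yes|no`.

outcome vector order: (P0.r0,P0.r1,P1.r0)
under SC → <0 0 1>; <0 1 0>; <0 1 1>; <0 2 0>; <0 2 1>; <1 0 1>; <1 1 0>; <1 1 1>; <1 2 0>; <1 2 1>
under TSO → <0 0 0>; <0 0 1>; <0 1 0>; <0 1 1>; <0 2 0>; <0 2 1>; <1 0 0>; <1 0 1>; <1 1 0>; <1 1 1>; <1 2 0>; <1 2 1>
under PSO → <0 0 0>; <0 0 1>; <0 1 0>; <0 1 1>; <0 2 0>; <0 2 1>; <1 0 0>; <1 0 1>; <1 1 0>; <1 1 1>; <1 2 0>; <1 2 1>
target <0 1 0> ∈ {SC,TSO,PSO}

SC:yes TSO:yes PSO:yes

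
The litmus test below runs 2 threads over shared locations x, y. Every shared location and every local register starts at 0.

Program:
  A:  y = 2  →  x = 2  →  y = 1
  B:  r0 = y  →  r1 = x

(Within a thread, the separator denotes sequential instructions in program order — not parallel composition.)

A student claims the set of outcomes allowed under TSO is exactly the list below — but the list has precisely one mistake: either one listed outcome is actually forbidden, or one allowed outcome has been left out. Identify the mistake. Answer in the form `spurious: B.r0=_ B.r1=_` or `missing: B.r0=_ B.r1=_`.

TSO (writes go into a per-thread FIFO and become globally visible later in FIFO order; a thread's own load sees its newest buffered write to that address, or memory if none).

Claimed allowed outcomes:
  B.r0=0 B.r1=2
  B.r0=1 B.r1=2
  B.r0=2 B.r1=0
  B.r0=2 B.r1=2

missing: B.r0=0 B.r1=0

outcome vector order: (B.r0,B.r1)
TSO: 5 outcomes — {(0,0) (0,2) (1,2) (2,0) (2,2)}
TSO∖claimed = {(0,0)}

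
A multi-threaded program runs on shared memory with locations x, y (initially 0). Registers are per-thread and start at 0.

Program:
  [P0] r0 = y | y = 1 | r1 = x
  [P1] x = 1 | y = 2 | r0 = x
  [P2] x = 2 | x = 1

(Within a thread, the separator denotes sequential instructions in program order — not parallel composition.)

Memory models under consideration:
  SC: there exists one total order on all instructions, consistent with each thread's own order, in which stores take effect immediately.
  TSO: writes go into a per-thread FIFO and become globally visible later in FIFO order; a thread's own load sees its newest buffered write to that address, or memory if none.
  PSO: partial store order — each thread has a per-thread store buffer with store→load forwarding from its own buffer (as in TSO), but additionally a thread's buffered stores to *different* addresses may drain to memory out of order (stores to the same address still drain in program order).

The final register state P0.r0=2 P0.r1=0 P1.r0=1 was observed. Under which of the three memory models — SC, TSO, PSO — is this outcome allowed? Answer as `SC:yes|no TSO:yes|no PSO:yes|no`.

SC:no TSO:no PSO:yes

outcome vector order: (P0.r0,P0.r1,P1.r0)
[SC] allowed = {<0 0 1>, <0 0 2>, <0 1 1>, <0 1 2>, <0 2 1>, <0 2 2>, <2 1 1>, <2 1 2>, <2 2 1>, <2 2 2>}
[TSO] allowed = {<0 0 1>, <0 0 2>, <0 1 1>, <0 1 2>, <0 2 1>, <0 2 2>, <2 1 1>, <2 1 2>, <2 2 1>, <2 2 2>}
[PSO] allowed = {<0 0 1>, <0 0 2>, <0 1 1>, <0 1 2>, <0 2 1>, <0 2 2>, <2 0 1>, <2 0 2>, <2 1 1>, <2 1 2>, <2 2 1>, <2 2 2>}
target <2 0 1> ∈ {PSO}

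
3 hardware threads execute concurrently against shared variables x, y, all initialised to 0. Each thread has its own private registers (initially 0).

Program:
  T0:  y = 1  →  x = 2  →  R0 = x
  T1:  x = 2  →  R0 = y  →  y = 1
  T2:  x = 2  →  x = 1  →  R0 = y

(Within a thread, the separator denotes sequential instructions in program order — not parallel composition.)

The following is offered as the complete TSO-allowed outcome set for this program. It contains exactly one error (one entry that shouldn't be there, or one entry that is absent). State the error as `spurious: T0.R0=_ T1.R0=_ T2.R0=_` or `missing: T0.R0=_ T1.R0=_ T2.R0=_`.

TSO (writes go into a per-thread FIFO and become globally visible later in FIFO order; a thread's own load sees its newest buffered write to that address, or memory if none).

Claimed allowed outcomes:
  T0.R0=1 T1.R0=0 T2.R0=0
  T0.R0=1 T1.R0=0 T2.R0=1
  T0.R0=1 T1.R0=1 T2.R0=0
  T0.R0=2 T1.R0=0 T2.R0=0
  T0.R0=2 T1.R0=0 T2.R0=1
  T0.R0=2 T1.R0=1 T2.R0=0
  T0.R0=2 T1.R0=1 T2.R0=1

outcome vector order: (T0.R0,T1.R0,T2.R0)
[TSO] allowed = {1/0/0 1/0/1 1/1/0 1/1/1 2/0/0 2/0/1 2/1/0 2/1/1}
TSO∖claimed = {1/1/1}

missing: T0.R0=1 T1.R0=1 T2.R0=1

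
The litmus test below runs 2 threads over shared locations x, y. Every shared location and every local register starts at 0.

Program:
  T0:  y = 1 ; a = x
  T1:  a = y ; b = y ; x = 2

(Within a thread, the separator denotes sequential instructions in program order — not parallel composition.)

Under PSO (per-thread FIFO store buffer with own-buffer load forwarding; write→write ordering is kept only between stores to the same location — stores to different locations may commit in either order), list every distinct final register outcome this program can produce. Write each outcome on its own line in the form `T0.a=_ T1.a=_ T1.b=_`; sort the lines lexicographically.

T0.a=0 T1.a=0 T1.b=0
T0.a=0 T1.a=0 T1.b=1
T0.a=0 T1.a=1 T1.b=1
T0.a=2 T1.a=0 T1.b=0
T0.a=2 T1.a=0 T1.b=1
T0.a=2 T1.a=1 T1.b=1

outcome vector order: (T0.a,T1.a,T1.b)
|PSO outcomes| = 6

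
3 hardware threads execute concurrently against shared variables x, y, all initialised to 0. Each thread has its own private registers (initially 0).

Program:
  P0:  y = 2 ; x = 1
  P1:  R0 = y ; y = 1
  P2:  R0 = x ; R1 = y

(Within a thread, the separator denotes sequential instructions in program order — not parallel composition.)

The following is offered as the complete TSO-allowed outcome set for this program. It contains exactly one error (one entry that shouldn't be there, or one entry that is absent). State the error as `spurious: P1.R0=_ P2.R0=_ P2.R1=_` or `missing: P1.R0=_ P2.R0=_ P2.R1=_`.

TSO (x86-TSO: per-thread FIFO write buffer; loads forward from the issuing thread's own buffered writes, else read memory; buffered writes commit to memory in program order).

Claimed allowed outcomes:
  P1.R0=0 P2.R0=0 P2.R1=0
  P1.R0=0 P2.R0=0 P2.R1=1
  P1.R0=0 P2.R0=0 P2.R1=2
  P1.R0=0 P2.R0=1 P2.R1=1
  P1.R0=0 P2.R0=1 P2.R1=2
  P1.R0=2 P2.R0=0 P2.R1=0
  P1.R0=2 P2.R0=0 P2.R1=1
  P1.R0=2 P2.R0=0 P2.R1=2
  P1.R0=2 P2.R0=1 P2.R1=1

outcome vector order: (P1.R0,P2.R0,P2.R1)
TSO (10): 0/0/0 0/0/1 0/0/2 0/1/1 0/1/2 2/0/0 2/0/1 2/0/2 2/1/1 2/1/2
TSO∖claimed = {2/1/2}

missing: P1.R0=2 P2.R0=1 P2.R1=2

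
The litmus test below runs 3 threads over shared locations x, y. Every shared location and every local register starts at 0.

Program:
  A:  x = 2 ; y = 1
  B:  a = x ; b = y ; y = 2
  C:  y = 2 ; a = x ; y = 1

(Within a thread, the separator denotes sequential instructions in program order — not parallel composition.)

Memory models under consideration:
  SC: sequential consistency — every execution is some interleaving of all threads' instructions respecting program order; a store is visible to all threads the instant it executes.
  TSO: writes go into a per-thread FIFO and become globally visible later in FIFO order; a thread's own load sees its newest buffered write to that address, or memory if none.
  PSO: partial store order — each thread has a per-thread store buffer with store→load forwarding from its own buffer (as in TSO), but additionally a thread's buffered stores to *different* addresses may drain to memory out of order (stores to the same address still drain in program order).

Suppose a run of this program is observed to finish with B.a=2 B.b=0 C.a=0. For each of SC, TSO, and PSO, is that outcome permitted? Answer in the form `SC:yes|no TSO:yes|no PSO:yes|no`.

SC:no TSO:yes PSO:yes

outcome vector order: (B.a,B.b,C.a)
[SC] allowed = {<0 0 0>; <0 0 2>; <0 1 0>; <0 1 2>; <0 2 0>; <0 2 2>; <2 0 2>; <2 1 0>; <2 1 2>; <2 2 0>; <2 2 2>}
[TSO] allowed = {<0 0 0>; <0 0 2>; <0 1 0>; <0 1 2>; <0 2 0>; <0 2 2>; <2 0 0>; <2 0 2>; <2 1 0>; <2 1 2>; <2 2 0>; <2 2 2>}
[PSO] allowed = {<0 0 0>; <0 0 2>; <0 1 0>; <0 1 2>; <0 2 0>; <0 2 2>; <2 0 0>; <2 0 2>; <2 1 0>; <2 1 2>; <2 2 0>; <2 2 2>}
target <2 0 0> ∈ {TSO,PSO}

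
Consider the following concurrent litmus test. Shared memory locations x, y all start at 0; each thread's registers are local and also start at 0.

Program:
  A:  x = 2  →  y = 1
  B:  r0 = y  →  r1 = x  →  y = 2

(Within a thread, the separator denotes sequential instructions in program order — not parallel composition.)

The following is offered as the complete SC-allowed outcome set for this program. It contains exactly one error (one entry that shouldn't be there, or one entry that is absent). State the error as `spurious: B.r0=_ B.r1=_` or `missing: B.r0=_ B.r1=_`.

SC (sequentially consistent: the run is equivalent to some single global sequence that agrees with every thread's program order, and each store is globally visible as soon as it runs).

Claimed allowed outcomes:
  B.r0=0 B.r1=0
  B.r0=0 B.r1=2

missing: B.r0=1 B.r1=2

outcome vector order: (B.r0,B.r1)
[SC] allowed = {00 02 12}
SC∖claimed = {12}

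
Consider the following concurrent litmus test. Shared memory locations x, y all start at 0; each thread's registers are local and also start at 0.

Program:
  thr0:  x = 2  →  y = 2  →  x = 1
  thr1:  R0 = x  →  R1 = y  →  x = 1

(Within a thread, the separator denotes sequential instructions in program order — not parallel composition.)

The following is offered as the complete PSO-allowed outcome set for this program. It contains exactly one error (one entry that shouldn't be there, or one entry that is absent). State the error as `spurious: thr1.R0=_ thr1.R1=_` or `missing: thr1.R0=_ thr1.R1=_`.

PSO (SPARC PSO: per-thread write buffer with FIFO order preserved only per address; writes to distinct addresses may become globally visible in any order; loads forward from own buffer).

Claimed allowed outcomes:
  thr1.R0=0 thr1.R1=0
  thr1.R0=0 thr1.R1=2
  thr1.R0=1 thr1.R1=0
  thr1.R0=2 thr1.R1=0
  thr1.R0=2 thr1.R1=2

missing: thr1.R0=1 thr1.R1=2

outcome vector order: (thr1.R0,thr1.R1)
[PSO] allowed = {00; 02; 10; 12; 20; 22}
PSO∖claimed = {12}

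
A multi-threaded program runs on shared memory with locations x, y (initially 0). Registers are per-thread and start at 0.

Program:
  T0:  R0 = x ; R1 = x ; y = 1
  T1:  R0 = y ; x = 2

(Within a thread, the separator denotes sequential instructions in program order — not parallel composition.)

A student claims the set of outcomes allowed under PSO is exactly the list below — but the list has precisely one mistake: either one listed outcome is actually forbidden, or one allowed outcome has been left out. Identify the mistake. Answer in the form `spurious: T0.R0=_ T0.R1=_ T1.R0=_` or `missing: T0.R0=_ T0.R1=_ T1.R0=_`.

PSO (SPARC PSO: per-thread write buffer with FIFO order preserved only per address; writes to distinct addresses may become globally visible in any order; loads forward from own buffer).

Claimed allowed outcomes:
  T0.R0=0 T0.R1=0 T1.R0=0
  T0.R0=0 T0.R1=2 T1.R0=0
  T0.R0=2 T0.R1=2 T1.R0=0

outcome vector order: (T0.R0,T0.R1,T1.R0)
under PSO → <0 0 0> <0 0 1> <0 2 0> <2 2 0>
PSO∖claimed = {<0 0 1>}

missing: T0.R0=0 T0.R1=0 T1.R0=1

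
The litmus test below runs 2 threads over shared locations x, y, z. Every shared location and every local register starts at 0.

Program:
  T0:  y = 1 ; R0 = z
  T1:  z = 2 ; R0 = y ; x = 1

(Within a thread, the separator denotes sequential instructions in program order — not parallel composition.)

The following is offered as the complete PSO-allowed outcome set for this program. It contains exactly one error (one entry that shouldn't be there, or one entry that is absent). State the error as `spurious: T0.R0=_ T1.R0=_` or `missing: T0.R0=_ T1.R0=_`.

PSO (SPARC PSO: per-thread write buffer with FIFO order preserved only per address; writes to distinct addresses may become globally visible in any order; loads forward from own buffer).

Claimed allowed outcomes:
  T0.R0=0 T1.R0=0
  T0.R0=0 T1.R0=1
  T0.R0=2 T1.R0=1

missing: T0.R0=2 T1.R0=0

outcome vector order: (T0.R0,T1.R0)
PSO (4): 0/0; 0/1; 2/0; 2/1
PSO∖claimed = {2/0}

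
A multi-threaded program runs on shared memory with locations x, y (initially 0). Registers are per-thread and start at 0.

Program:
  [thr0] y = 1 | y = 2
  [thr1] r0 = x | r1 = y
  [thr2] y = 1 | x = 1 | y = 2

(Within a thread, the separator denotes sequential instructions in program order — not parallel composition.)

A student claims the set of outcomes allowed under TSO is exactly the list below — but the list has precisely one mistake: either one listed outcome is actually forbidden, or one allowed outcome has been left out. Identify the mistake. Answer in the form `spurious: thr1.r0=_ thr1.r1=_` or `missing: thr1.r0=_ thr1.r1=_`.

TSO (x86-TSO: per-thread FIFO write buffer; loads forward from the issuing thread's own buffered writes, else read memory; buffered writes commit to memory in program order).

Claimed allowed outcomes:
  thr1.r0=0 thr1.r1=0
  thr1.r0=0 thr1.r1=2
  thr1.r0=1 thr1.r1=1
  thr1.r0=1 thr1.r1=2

missing: thr1.r0=0 thr1.r1=1

outcome vector order: (thr1.r0,thr1.r1)
under TSO → (0,0), (0,1), (0,2), (1,1), (1,2)
TSO∖claimed = {(0,1)}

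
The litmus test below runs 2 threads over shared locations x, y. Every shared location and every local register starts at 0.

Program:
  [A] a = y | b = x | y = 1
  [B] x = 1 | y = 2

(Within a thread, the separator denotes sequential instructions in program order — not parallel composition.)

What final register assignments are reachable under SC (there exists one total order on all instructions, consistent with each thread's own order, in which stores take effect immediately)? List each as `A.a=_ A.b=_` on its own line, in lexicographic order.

outcome vector order: (A.a,A.b)
|SC outcomes| = 3

A.a=0 A.b=0
A.a=0 A.b=1
A.a=2 A.b=1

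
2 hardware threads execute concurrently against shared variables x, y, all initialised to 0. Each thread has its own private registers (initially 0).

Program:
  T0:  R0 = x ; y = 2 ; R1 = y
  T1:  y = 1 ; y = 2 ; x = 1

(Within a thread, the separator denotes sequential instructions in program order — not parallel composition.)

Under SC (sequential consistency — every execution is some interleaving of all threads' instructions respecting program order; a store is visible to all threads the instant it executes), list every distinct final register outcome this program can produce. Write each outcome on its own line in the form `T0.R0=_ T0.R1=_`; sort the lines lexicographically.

outcome vector order: (T0.R0,T0.R1)
|SC outcomes| = 3

T0.R0=0 T0.R1=1
T0.R0=0 T0.R1=2
T0.R0=1 T0.R1=2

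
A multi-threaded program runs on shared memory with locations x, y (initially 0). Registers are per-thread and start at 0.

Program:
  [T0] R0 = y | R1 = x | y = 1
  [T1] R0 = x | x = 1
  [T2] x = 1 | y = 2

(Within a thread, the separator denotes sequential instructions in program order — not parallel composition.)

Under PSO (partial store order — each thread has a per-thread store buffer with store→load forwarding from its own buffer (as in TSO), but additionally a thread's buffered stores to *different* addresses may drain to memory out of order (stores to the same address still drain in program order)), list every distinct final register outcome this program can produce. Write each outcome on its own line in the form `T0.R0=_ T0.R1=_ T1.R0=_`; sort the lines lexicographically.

outcome vector order: (T0.R0,T0.R1,T1.R0)
|PSO outcomes| = 8

T0.R0=0 T0.R1=0 T1.R0=0
T0.R0=0 T0.R1=0 T1.R0=1
T0.R0=0 T0.R1=1 T1.R0=0
T0.R0=0 T0.R1=1 T1.R0=1
T0.R0=2 T0.R1=0 T1.R0=0
T0.R0=2 T0.R1=0 T1.R0=1
T0.R0=2 T0.R1=1 T1.R0=0
T0.R0=2 T0.R1=1 T1.R0=1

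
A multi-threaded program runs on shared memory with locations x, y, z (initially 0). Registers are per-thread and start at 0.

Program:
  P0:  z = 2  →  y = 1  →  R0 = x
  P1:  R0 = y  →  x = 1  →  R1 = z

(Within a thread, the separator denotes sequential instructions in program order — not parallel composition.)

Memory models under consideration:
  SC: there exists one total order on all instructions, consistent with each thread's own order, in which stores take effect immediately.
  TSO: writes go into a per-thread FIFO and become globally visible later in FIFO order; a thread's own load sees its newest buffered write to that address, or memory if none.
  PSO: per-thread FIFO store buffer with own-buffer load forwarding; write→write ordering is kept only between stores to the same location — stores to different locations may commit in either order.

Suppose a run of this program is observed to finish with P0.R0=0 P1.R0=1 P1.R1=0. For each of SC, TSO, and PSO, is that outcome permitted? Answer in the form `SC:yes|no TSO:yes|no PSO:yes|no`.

outcome vector order: (P0.R0,P1.R0,P1.R1)
under SC → 002 012 100 102 112
under TSO → 000 002 012 100 102 112
under PSO → 000 002 010 012 100 102 110 112
target 010 ∈ {PSO}

SC:no TSO:no PSO:yes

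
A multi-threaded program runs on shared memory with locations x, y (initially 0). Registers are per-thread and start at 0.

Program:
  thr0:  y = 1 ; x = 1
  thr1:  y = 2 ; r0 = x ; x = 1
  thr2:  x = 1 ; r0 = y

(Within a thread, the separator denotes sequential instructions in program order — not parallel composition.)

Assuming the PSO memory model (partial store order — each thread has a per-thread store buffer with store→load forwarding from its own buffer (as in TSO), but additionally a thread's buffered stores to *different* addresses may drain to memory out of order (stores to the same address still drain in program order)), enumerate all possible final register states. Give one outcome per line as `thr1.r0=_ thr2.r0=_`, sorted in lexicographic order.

outcome vector order: (thr1.r0,thr2.r0)
|PSO outcomes| = 6

thr1.r0=0 thr2.r0=0
thr1.r0=0 thr2.r0=1
thr1.r0=0 thr2.r0=2
thr1.r0=1 thr2.r0=0
thr1.r0=1 thr2.r0=1
thr1.r0=1 thr2.r0=2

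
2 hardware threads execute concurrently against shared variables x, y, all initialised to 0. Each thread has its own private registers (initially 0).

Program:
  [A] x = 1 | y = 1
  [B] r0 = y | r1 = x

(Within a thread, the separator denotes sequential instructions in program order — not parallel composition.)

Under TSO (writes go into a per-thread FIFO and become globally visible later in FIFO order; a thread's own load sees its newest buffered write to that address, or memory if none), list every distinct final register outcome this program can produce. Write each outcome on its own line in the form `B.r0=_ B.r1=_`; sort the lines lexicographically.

B.r0=0 B.r1=0
B.r0=0 B.r1=1
B.r0=1 B.r1=1

outcome vector order: (B.r0,B.r1)
|TSO outcomes| = 3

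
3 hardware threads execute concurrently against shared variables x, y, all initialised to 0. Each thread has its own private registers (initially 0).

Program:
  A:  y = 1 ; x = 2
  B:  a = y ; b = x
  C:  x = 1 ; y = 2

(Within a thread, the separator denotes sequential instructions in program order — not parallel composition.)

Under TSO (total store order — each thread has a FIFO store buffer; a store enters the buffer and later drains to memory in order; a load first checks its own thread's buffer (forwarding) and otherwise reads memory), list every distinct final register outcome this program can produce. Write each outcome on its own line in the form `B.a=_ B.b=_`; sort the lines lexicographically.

B.a=0 B.b=0
B.a=0 B.b=1
B.a=0 B.b=2
B.a=1 B.b=0
B.a=1 B.b=1
B.a=1 B.b=2
B.a=2 B.b=1
B.a=2 B.b=2

outcome vector order: (B.a,B.b)
|TSO outcomes| = 8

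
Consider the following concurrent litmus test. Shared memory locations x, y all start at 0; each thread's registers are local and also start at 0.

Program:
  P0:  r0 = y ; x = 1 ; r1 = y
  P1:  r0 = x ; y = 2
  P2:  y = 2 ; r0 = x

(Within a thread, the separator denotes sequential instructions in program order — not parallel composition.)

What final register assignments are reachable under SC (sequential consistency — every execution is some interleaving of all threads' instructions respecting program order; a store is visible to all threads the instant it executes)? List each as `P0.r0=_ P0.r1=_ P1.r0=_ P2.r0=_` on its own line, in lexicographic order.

P0.r0=0 P0.r1=0 P1.r0=0 P2.r0=1
P0.r0=0 P0.r1=0 P1.r0=1 P2.r0=1
P0.r0=0 P0.r1=2 P1.r0=0 P2.r0=0
P0.r0=0 P0.r1=2 P1.r0=0 P2.r0=1
P0.r0=0 P0.r1=2 P1.r0=1 P2.r0=0
P0.r0=0 P0.r1=2 P1.r0=1 P2.r0=1
P0.r0=2 P0.r1=2 P1.r0=0 P2.r0=0
P0.r0=2 P0.r1=2 P1.r0=0 P2.r0=1
P0.r0=2 P0.r1=2 P1.r0=1 P2.r0=0
P0.r0=2 P0.r1=2 P1.r0=1 P2.r0=1

outcome vector order: (P0.r0,P0.r1,P1.r0,P2.r0)
|SC outcomes| = 10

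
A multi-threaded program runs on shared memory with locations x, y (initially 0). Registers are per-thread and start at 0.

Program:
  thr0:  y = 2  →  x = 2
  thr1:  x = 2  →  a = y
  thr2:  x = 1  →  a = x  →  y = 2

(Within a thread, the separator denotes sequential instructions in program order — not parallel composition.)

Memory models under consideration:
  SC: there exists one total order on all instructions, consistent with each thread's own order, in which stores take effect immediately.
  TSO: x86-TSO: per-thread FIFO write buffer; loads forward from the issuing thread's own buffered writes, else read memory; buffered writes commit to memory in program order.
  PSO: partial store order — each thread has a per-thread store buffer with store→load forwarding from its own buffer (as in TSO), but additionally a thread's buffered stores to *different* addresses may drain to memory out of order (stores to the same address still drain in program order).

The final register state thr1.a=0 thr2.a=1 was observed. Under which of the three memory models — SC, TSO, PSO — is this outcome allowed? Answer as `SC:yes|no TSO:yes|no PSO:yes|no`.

outcome vector order: (thr1.a,thr2.a)
[SC] allowed = {(0,1), (0,2), (2,1), (2,2)}
[TSO] allowed = {(0,1), (0,2), (2,1), (2,2)}
[PSO] allowed = {(0,1), (0,2), (2,1), (2,2)}
target (0,1) ∈ {SC,TSO,PSO}

SC:yes TSO:yes PSO:yes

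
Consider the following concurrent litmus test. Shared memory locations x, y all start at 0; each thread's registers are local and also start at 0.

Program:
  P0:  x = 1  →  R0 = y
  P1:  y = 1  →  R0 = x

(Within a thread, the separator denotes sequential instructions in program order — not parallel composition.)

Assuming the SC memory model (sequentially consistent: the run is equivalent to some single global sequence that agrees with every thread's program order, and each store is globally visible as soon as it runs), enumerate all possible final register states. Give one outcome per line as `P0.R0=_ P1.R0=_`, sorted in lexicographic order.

outcome vector order: (P0.R0,P1.R0)
|SC outcomes| = 3

P0.R0=0 P1.R0=1
P0.R0=1 P1.R0=0
P0.R0=1 P1.R0=1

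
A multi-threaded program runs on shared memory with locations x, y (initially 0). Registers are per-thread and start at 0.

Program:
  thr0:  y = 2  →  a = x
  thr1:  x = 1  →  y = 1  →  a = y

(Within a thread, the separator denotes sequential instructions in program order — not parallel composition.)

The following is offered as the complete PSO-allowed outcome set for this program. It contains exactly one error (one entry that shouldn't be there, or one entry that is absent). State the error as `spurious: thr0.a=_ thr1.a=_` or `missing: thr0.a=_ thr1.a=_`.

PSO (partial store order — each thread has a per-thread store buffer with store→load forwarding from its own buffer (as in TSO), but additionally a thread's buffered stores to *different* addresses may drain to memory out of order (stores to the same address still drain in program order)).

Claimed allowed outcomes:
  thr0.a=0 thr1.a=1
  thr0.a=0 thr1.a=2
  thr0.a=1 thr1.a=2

outcome vector order: (thr0.a,thr1.a)
PSO (4): 01, 02, 11, 12
PSO∖claimed = {11}

missing: thr0.a=1 thr1.a=1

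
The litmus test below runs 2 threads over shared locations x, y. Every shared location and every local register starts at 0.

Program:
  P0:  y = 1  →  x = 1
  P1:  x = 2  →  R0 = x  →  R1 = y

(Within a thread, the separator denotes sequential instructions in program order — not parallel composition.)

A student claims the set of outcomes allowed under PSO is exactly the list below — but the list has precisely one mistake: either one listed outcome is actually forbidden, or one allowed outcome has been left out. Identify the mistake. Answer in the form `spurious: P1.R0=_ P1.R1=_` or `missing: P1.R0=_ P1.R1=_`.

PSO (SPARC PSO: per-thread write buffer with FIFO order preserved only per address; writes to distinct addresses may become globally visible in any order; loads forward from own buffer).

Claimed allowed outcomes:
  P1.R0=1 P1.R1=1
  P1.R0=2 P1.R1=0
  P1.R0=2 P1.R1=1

missing: P1.R0=1 P1.R1=0

outcome vector order: (P1.R0,P1.R1)
PSO (4): 1/0, 1/1, 2/0, 2/1
PSO∖claimed = {1/0}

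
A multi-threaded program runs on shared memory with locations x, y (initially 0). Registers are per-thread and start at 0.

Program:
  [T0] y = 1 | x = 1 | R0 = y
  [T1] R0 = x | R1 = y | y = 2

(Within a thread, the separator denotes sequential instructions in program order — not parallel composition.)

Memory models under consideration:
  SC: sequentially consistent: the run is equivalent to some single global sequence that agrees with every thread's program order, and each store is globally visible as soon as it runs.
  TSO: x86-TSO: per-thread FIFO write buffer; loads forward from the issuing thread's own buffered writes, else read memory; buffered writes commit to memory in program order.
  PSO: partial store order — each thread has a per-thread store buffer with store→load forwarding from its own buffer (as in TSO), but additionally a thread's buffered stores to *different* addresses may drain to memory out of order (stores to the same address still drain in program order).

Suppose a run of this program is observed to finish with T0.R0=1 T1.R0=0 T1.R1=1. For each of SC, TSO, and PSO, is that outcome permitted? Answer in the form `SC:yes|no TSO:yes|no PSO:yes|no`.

outcome vector order: (T0.R0,T1.R0,T1.R1)
under SC → 1/0/0, 1/0/1, 1/1/1, 2/0/0, 2/0/1, 2/1/1
under TSO → 1/0/0, 1/0/1, 1/1/1, 2/0/0, 2/0/1, 2/1/1
under PSO → 1/0/0, 1/0/1, 1/1/0, 1/1/1, 2/0/0, 2/0/1, 2/1/0, 2/1/1
target 1/0/1 ∈ {SC,TSO,PSO}

SC:yes TSO:yes PSO:yes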